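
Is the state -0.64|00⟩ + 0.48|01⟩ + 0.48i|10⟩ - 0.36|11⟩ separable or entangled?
Entangled

Writing the state as a|00⟩ + b|01⟩ + c|10⟩ + d|11⟩, it is a product state iff ad − bc = 0.
Here (a, b, c, d) = (-0.64, 0.48, 0.48i, -0.36): ad − bc = (-0.64)(-0.36) − (0.48)(0.48i) = (0.2304 - 0.2304i) ≠ 0, so the state is entangled.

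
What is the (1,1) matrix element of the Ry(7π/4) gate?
-0.9239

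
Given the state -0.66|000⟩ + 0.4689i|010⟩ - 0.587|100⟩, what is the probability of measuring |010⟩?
0.2199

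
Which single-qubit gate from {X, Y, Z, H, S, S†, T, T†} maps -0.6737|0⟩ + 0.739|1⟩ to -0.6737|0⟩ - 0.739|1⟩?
Z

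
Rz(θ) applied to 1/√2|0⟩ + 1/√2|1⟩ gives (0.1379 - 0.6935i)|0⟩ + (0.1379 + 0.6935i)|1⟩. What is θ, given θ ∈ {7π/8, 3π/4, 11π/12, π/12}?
7π/8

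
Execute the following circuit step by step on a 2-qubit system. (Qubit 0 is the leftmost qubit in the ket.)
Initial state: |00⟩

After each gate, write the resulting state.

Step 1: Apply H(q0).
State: 1/√2|00⟩ + 1/√2|10⟩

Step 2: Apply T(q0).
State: 1/√2|00⟩ + (1/2 + (1/2)i)|10⟩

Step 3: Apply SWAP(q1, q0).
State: 1/√2|00⟩ + (1/2 + (1/2)i)|01⟩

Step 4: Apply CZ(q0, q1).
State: 1/√2|00⟩ + (1/2 + (1/2)i)|01⟩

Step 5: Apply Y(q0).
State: (1/√2)i|10⟩ + (-1/2 + (1/2)i)|11⟩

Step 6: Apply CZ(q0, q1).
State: (1/√2)i|10⟩ + (1/2 - (1/2)i)|11⟩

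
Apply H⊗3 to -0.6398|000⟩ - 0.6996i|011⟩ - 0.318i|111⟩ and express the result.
(-0.2262 - 0.3598i)|000⟩ + (-0.2262 + 0.3598i)|001⟩ + (-0.2262 + 0.3598i)|010⟩ + (-0.2262 - 0.3598i)|011⟩ + (-0.2262 - 0.1349i)|100⟩ + (-0.2262 + 0.1349i)|101⟩ + (-0.2262 + 0.1349i)|110⟩ + (-0.2262 - 0.1349i)|111⟩

H⊗3 gives amp(|y⟩) = (1/2√2) Σ_x (−1)^(x·y) amp(|x⟩), where x·y is the number of positions in which both x and y have a 1.
|000⟩: (-0.6398 - 0.6996i - 0.318i)/(2√2) = (-0.2262 - 0.3598i)
|001⟩: (-0.6398 + 0.6996i + 0.318i)/(2√2) = (-0.2262 + 0.3598i)
|010⟩: (-0.6398 + 0.6996i + 0.318i)/(2√2) = (-0.2262 + 0.3598i)
|011⟩: (-0.6398 - 0.6996i - 0.318i)/(2√2) = (-0.2262 - 0.3598i)
|100⟩: (-0.6398 - 0.6996i + 0.318i)/(2√2) = (-0.2262 - 0.1349i)
|101⟩: (-0.6398 + 0.6996i - 0.318i)/(2√2) = (-0.2262 + 0.1349i)
|110⟩: (-0.6398 + 0.6996i - 0.318i)/(2√2) = (-0.2262 + 0.1349i)
|111⟩: (-0.6398 - 0.6996i + 0.318i)/(2√2) = (-0.2262 - 0.1349i)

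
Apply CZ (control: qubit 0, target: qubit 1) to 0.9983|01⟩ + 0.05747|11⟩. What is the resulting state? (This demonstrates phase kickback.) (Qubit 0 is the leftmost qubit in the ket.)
0.9983|01⟩ - 0.05747|11⟩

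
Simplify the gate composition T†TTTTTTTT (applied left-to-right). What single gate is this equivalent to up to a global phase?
T†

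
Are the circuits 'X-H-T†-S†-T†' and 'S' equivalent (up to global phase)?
No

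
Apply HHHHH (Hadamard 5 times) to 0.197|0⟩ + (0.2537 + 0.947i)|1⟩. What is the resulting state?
(0.3187 + 0.6696i)|0⟩ + (-0.04009 - 0.6696i)|1⟩

H² = I, so H^5 = H: a single Hadamard. With (a, b) = (0.197, (0.2537 + 0.947i)), H gives ((a + b)/√2, (a − b)/√2) = ((0.3187 + 0.6696i), (-0.04009 - 0.6696i)).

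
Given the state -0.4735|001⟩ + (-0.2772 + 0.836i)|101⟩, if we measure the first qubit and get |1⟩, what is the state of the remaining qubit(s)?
(-0.3147 + 0.9492i)|01⟩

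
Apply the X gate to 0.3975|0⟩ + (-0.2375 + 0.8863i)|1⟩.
(-0.2375 + 0.8863i)|0⟩ + 0.3975|1⟩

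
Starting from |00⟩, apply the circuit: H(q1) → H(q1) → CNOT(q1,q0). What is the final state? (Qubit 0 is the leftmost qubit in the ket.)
|00⟩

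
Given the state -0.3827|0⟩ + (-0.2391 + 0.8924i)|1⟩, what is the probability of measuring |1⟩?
0.8535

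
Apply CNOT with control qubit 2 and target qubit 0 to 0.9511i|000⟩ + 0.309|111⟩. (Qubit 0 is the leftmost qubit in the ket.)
0.9511i|000⟩ + 0.309|011⟩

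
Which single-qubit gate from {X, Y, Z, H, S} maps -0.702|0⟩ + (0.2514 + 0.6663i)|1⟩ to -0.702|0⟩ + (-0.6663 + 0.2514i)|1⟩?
S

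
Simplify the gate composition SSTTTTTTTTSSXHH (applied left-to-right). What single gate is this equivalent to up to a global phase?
X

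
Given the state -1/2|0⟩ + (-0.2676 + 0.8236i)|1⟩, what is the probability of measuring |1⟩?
0.7499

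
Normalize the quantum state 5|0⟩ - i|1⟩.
0.9806|0⟩ - 0.1961i|1⟩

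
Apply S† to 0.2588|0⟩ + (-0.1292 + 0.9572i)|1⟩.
0.2588|0⟩ + (0.9572 + 0.1292i)|1⟩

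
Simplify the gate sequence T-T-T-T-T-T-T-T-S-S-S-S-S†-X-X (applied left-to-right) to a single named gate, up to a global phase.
S†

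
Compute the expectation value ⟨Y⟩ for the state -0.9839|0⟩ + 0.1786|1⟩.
0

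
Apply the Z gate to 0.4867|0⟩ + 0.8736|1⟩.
0.4867|0⟩ - 0.8736|1⟩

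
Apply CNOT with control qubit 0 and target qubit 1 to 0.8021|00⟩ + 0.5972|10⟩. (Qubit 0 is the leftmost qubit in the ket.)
0.8021|00⟩ + 0.5972|11⟩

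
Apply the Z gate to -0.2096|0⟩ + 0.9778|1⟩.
-0.2096|0⟩ - 0.9778|1⟩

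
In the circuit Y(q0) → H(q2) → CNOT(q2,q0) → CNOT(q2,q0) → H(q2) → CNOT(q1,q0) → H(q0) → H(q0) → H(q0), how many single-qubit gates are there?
6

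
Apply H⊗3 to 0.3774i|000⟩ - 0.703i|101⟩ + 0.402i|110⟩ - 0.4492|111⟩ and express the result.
(-0.1588 + 0.02701i)|000⟩ + (0.1588 + 0.5241i)|001⟩ + (0.1588 - 0.2572i)|010⟩ + (-0.1588 + 0.2399i)|011⟩ + (0.1588 + 0.2399i)|100⟩ + (-0.1588 - 0.2572i)|101⟩ + (-0.1588 + 0.5241i)|110⟩ + (0.1588 + 0.02701i)|111⟩

H⊗3 gives amp(|y⟩) = (1/2√2) Σ_x (−1)^(x·y) amp(|x⟩), where x·y is the number of positions in which both x and y have a 1.
|000⟩: (0.3774i - 0.703i + 0.402i - 0.4492)/(2√2) = (-0.1588 + 0.02701i)
|001⟩: (0.3774i + 0.703i + 0.402i + 0.4492)/(2√2) = (0.1588 + 0.5241i)
|010⟩: (0.3774i - 0.703i - 0.402i + 0.4492)/(2√2) = (0.1588 - 0.2572i)
|011⟩: (0.3774i + 0.703i - 0.402i - 0.4492)/(2√2) = (-0.1588 + 0.2399i)
|100⟩: (0.3774i + 0.703i - 0.402i + 0.4492)/(2√2) = (0.1588 + 0.2399i)
|101⟩: (0.3774i - 0.703i - 0.402i - 0.4492)/(2√2) = (-0.1588 - 0.2572i)
|110⟩: (0.3774i + 0.703i + 0.402i - 0.4492)/(2√2) = (-0.1588 + 0.5241i)
|111⟩: (0.3774i - 0.703i + 0.402i + 0.4492)/(2√2) = (0.1588 + 0.02701i)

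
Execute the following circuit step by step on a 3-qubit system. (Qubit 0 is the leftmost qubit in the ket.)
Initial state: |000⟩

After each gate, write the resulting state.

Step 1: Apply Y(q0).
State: i|100⟩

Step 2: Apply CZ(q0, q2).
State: i|100⟩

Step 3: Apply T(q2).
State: i|100⟩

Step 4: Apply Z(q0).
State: -i|100⟩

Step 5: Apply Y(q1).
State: |110⟩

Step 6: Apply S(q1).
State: i|110⟩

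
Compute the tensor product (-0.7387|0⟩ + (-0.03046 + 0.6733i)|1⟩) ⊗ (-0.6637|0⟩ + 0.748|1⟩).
0.4903|00⟩ - 0.5525|01⟩ + (0.02022 - 0.4469i)|10⟩ + (-0.02278 + 0.5036i)|11⟩

amp(|b₁b₂…⟩) = product of the factor amplitudes for bits b₁, b₂, …; only kets whose every factor amplitude is nonzero survive.
|00⟩: (-0.7387)(-0.6637) = 0.4903
|01⟩: (-0.7387)(0.748) = -0.5525
|10⟩: (-0.03046 + 0.6733i)(-0.6637) = (0.02022 - 0.4469i)
|11⟩: (-0.03046 + 0.6733i)(0.748) = (-0.02278 + 0.5036i)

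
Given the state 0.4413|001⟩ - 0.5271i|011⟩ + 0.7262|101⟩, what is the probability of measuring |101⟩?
0.5274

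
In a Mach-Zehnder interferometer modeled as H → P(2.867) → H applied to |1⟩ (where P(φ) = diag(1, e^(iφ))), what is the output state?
(0.9813 - 0.1356i)|0⟩ + (0.01873 + 0.1356i)|1⟩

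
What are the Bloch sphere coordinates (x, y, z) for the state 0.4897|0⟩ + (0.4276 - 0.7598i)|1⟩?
(0.4188, -0.7441, -0.5203)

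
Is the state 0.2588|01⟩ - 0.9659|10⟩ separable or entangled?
Entangled

Writing the state as a|00⟩ + b|01⟩ + c|10⟩ + d|11⟩, it is a product state iff ad − bc = 0.
Here (a, b, c, d) = (0, 0.2588, -0.9659, 0): ad − bc = (0)(0) − (0.2588)(-0.9659) = 0.25 ≠ 0, so the state is entangled.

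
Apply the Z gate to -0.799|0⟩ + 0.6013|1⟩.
-0.799|0⟩ - 0.6013|1⟩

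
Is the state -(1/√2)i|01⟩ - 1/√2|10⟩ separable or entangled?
Entangled

Writing the state as a|00⟩ + b|01⟩ + c|10⟩ + d|11⟩, it is a product state iff ad − bc = 0.
Here (a, b, c, d) = (0, -(1/√2)i, -1/√2, 0): ad − bc = (0)(0) − (-(1/√2)i)(-1/√2) = -(1/2)i ≠ 0, so the state is entangled.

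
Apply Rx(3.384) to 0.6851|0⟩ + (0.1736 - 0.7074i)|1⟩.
(-0.785 - 0.1723i)|0⟩ + (-0.02099 - 0.5945i)|1⟩

Rx(3.384) = [[cos(θ/2), −i·sin(θ/2)], [−i·sin(θ/2), cos(θ/2)]]; θ = 3.384, cos(θ/2) ≈ -0.120907, sin(θ/2) ≈ 0.992664.
With a = amp(|0⟩) = 0.6851 and b = amp(|1⟩) = (0.1736 - 0.7074i):
new amp(|0⟩) = (-0.120907)·a + (-0.992664i)·b = (-0.785 - 0.1723i)
new amp(|1⟩) = (-0.992664i)·a + (-0.120907)·b = (-0.02099 - 0.5945i)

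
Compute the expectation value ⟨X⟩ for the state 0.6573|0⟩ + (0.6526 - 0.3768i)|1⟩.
0.8579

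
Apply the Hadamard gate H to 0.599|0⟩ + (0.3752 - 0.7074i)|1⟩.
(0.6889 - 0.5002i)|0⟩ + (0.1583 + 0.5002i)|1⟩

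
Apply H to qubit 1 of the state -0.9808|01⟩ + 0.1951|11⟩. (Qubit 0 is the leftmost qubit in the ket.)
-0.6935|00⟩ + 0.6935|01⟩ + 0.138|10⟩ - 0.138|11⟩

H on qubit 1 mixes each pair of kets that differ only in qubit 1: amplitudes (a, b) of (|…0…⟩, |…1…⟩) become ((a + b)/√2, (a − b)/√2). Kets absent from the input have amplitude 0.
(|00⟩, |01⟩): (a, b) = (0, -0.9808) → (-0.6935, 0.6935)
(|10⟩, |11⟩): (a, b) = (0, 0.1951) → (0.138, -0.138)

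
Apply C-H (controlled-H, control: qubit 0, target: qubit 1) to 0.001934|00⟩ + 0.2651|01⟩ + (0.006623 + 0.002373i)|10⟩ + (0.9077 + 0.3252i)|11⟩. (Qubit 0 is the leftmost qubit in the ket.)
0.001934|00⟩ + 0.2651|01⟩ + (0.6465 + 0.2316i)|10⟩ + (-0.6372 - 0.2283i)|11⟩

C-H leaves the control-|0⟩ kets |00⟩, |01⟩ unchanged and applies H to qubit 1 on the control-|1⟩ pair (|10⟩, |11⟩).
H = [[1/√2, 1/√2], [1/√2, -1/√2]].
With a = amp(|10⟩) = (0.006623 + 0.002373i) and b = amp(|11⟩) = (0.9077 + 0.3252i):
new amp(|10⟩) = (1/√2)·a + (1/√2)·b = (0.6465 + 0.2316i)
new amp(|11⟩) = (1/√2)·a + (-1/√2)·b = (-0.6372 - 0.2283i)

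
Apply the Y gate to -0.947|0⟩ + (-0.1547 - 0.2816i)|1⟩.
(-0.2816 + 0.1547i)|0⟩ - 0.947i|1⟩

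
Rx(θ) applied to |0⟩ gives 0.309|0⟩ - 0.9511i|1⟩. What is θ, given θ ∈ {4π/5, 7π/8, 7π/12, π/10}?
4π/5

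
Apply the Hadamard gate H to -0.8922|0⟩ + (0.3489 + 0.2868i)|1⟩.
(-0.3842 + 0.2028i)|0⟩ + (-0.8776 - 0.2028i)|1⟩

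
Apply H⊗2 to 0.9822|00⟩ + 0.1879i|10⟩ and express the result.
(0.4911 + 0.09395i)|00⟩ + (0.4911 + 0.09395i)|01⟩ + (0.4911 - 0.09395i)|10⟩ + (0.4911 - 0.09395i)|11⟩

H⊗2 gives amp(|y⟩) = (1/2) Σ_x (−1)^(x·y) amp(|x⟩), where x·y is the number of positions in which both x and y have a 1.
|00⟩: (0.9822 + 0.1879i)/2 = (0.4911 + 0.09395i)
|01⟩: (0.9822 + 0.1879i)/2 = (0.4911 + 0.09395i)
|10⟩: (0.9822 - 0.1879i)/2 = (0.4911 - 0.09395i)
|11⟩: (0.9822 - 0.1879i)/2 = (0.4911 - 0.09395i)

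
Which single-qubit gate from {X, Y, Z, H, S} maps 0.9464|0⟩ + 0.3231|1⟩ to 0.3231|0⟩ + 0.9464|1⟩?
X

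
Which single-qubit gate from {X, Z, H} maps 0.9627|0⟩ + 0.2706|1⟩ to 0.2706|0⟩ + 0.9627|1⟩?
X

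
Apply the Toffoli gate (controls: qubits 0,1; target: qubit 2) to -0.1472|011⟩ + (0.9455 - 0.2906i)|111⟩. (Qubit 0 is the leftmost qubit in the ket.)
-0.1472|011⟩ + (0.9455 - 0.2906i)|110⟩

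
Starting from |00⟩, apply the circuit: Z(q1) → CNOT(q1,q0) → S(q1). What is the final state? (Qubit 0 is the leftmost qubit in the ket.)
|00⟩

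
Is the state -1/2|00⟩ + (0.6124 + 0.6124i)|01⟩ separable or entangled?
Separable

Writing the state as a|00⟩ + b|01⟩ + c|10⟩ + d|11⟩, it is a product state iff ad − bc = 0.
Here (a, b, c, d) = (-1/2, (0.6124 + 0.6124i), 0, 0): ad − bc = (-1/2)(0) − (0.6124 + 0.6124i)(0) = 0, so the state is separable.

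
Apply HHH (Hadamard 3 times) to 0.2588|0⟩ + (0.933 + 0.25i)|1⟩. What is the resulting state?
(0.8427 + 0.1768i)|0⟩ + (-0.4767 - 0.1768i)|1⟩

H² = I, so H^3 = H: a single Hadamard. With (a, b) = (0.2588, (0.933 + 0.25i)), H gives ((a + b)/√2, (a − b)/√2) = ((0.8427 + 0.1768i), (-0.4767 - 0.1768i)).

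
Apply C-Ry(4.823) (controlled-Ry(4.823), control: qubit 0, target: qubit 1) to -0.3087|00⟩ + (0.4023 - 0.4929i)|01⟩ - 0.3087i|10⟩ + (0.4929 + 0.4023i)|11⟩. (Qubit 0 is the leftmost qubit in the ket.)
-0.3087|00⟩ + (0.4023 - 0.4929i)|01⟩ + (-0.3287 - 0.03829i)|10⟩ + (-0.3673 - 0.5056i)|11⟩

C-Ry(4.823) leaves the control-|0⟩ kets |00⟩, |01⟩ unchanged and applies Ry(4.823) to qubit 1 on the control-|1⟩ pair (|10⟩, |11⟩).
Ry(4.823) = [[cos(θ/2), −sin(θ/2)], [sin(θ/2), cos(θ/2)]]; θ = 4.823, cos(θ/2) ≈ -0.745113, sin(θ/2) ≈ 0.666939.
With a = amp(|10⟩) = -0.3087i and b = amp(|11⟩) = (0.4929 + 0.4023i):
new amp(|10⟩) = (-0.745113)·a + (-0.666939)·b = (-0.3287 - 0.03829i)
new amp(|11⟩) = (0.666939)·a + (-0.745113)·b = (-0.3673 - 0.5056i)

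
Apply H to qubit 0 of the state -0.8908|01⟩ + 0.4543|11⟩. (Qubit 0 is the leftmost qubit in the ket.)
-0.3087|01⟩ - 0.9511|11⟩

H on qubit 0 mixes each pair of kets that differ only in qubit 0: amplitudes (a, b) of (|…0…⟩, |…1…⟩) become ((a + b)/√2, (a − b)/√2). Kets absent from the input have amplitude 0.
(|01⟩, |11⟩): (a, b) = (-0.8908, 0.4543) → (-0.3087, -0.9511)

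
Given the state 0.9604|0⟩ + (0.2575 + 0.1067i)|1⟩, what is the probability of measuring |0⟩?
0.9224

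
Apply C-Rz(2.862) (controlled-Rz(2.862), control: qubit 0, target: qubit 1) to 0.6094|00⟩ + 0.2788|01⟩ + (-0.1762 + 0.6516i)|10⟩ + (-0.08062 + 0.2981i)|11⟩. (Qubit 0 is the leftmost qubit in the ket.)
0.6094|00⟩ + 0.2788|01⟩ + (0.6207 + 0.2653i)|10⟩ + (-0.3064 - 0.0383i)|11⟩

C-Rz(2.862) leaves the control-|0⟩ kets |00⟩, |01⟩ unchanged and applies Rz(2.862) to qubit 1 on the control-|1⟩ pair (|10⟩, |11⟩).
Rz(2.862) = [[e^(−iθ/2), 0], [0, e^(iθ/2)]] with e^(±iθ/2) = cos(θ/2) ± i·sin(θ/2); θ = 2.862, cos(θ/2) ≈ 0.139341, sin(θ/2) ≈ 0.990244.
With a = amp(|10⟩) = (-0.1762 + 0.6516i) and b = amp(|11⟩) = (-0.08062 + 0.2981i):
new amp(|10⟩) = (0.139341 - 0.990244i)·a = (0.6207 + 0.2653i)
new amp(|11⟩) = (0.139341 + 0.990244i)·b = (-0.3064 - 0.0383i)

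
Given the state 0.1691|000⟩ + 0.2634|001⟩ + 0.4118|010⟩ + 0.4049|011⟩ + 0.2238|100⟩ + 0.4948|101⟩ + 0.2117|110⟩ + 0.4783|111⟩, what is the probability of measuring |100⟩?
0.05009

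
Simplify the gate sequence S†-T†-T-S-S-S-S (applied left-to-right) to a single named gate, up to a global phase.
S†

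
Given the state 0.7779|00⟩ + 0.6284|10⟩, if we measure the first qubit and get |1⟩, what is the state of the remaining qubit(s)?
|0⟩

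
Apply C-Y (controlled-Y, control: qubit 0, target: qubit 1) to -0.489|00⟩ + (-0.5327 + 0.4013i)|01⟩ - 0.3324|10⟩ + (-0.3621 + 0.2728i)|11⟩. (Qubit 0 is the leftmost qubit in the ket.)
-0.489|00⟩ + (-0.5327 + 0.4013i)|01⟩ + (0.2728 + 0.3621i)|10⟩ - 0.3324i|11⟩

C-Y leaves the control-|0⟩ kets |00⟩, |01⟩ unchanged and applies Y to qubit 1 on the control-|1⟩ pair (|10⟩, |11⟩).
Y = [[0, -i], [i, 0]].
With a = amp(|10⟩) = -0.3324 and b = amp(|11⟩) = (-0.3621 + 0.2728i):
new amp(|10⟩) = (-i)·b = (0.2728 + 0.3621i)
new amp(|11⟩) = (i)·a = -0.3324i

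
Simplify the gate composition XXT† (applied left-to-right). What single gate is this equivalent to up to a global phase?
T†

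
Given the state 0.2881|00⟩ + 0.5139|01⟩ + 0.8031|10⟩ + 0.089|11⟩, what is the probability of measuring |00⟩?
0.083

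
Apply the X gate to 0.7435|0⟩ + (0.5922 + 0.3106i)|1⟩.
(0.5922 + 0.3106i)|0⟩ + 0.7435|1⟩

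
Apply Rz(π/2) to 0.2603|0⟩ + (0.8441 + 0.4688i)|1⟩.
(0.1841 - 0.1841i)|0⟩ + (0.2654 + 0.9284i)|1⟩

Rz(π/2) = [[e^(−iθ/2), 0], [0, e^(iθ/2)]] with e^(±iθ/2) = cos(θ/2) ± i·sin(θ/2); θ = π/2, cos(θ/2) ≈ 0.707107, sin(θ/2) ≈ 0.707107.
With a = amp(|0⟩) = 0.2603 and b = amp(|1⟩) = (0.8441 + 0.4688i):
new amp(|0⟩) = (0.707107 - 0.707107i)·a = (0.1841 - 0.1841i)
new amp(|1⟩) = (0.707107 + 0.707107i)·b = (0.2654 + 0.9284i)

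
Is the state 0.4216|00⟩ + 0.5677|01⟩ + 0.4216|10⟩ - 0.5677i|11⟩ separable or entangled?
Entangled

Writing the state as a|00⟩ + b|01⟩ + c|10⟩ + d|11⟩, it is a product state iff ad − bc = 0.
Here (a, b, c, d) = (0.4216, 0.5677, 0.4216, -0.5677i): ad − bc = (0.4216)(-0.5677i) − (0.5677)(0.4216) = (-0.2393 - 0.2393i) ≠ 0, so the state is entangled.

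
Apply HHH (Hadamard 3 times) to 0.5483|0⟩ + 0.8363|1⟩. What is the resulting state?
0.9791|0⟩ - 0.2036|1⟩

H² = I, so H^3 = H: a single Hadamard. With (a, b) = (0.5483, 0.8363), H gives ((a + b)/√2, (a − b)/√2) = (0.9791, -0.2036).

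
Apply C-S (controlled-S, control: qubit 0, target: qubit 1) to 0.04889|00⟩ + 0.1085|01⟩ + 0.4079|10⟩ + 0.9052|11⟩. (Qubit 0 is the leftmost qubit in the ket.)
0.04889|00⟩ + 0.1085|01⟩ + 0.4079|10⟩ + 0.9052i|11⟩

C-S leaves the control-|0⟩ kets |00⟩, |01⟩ unchanged and applies S to qubit 1 on the control-|1⟩ pair (|10⟩, |11⟩).
S = [[1, 0], [0, i]].
With a = amp(|10⟩) = 0.4079 and b = amp(|11⟩) = 0.9052:
new amp(|10⟩) = (1)·a = 0.4079
new amp(|11⟩) = (i)·b = 0.9052i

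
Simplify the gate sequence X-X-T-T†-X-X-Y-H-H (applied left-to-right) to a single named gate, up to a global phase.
Y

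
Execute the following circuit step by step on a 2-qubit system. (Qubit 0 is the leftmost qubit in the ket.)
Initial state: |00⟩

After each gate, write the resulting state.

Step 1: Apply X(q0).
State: |10⟩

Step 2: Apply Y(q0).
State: -i|00⟩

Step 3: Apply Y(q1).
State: |01⟩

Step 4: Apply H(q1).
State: 1/√2|00⟩ - 1/√2|01⟩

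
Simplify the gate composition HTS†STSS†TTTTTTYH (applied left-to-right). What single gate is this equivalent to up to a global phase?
Y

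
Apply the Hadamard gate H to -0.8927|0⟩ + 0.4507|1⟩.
-0.3125|0⟩ - 0.9499|1⟩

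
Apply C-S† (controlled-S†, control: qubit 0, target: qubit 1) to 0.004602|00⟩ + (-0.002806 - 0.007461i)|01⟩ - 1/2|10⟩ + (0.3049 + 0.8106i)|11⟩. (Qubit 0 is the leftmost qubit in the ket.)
0.004602|00⟩ + (-0.002806 - 0.007461i)|01⟩ - 1/2|10⟩ + (0.8106 - 0.3049i)|11⟩

C-S† leaves the control-|0⟩ kets |00⟩, |01⟩ unchanged and applies S† to qubit 1 on the control-|1⟩ pair (|10⟩, |11⟩).
S† = [[1, 0], [0, -i]].
With a = amp(|10⟩) = -1/2 and b = amp(|11⟩) = (0.3049 + 0.8106i):
new amp(|10⟩) = (1)·a = -1/2
new amp(|11⟩) = (-i)·b = (0.8106 - 0.3049i)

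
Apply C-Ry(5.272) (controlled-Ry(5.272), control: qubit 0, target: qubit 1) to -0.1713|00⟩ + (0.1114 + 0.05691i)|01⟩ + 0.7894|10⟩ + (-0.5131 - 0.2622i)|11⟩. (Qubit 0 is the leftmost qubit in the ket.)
-0.1713|00⟩ + (0.1114 + 0.05691i)|01⟩ + (-0.4421 + 0.127i)|10⟩ + (0.8312 + 0.2294i)|11⟩

C-Ry(5.272) leaves the control-|0⟩ kets |00⟩, |01⟩ unchanged and applies Ry(5.272) to qubit 1 on the control-|1⟩ pair (|10⟩, |11⟩).
Ry(5.272) = [[cos(θ/2), −sin(θ/2)], [sin(θ/2), cos(θ/2)]]; θ = 5.272, cos(θ/2) ≈ -0.874888, sin(θ/2) ≈ 0.484326.
With a = amp(|10⟩) = 0.7894 and b = amp(|11⟩) = (-0.5131 - 0.2622i):
new amp(|10⟩) = (-0.874888)·a + (-0.484326)·b = (-0.4421 + 0.127i)
new amp(|11⟩) = (0.484326)·a + (-0.874888)·b = (0.8312 + 0.2294i)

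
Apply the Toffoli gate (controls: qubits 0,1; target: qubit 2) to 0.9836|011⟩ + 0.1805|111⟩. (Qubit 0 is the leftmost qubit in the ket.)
0.9836|011⟩ + 0.1805|110⟩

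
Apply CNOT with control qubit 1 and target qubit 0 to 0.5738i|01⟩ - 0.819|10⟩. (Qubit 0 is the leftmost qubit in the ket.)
-0.819|10⟩ + 0.5738i|11⟩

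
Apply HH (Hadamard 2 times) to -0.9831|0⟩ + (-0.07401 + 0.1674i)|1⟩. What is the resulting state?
-0.9831|0⟩ + (-0.07401 + 0.1674i)|1⟩

H² = I, so an even number of Hadamards cancels: H^2 = I and the state is unchanged.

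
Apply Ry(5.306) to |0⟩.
-0.883|0⟩ + 0.4694|1⟩

Ry(5.306) = [[cos(θ/2), −sin(θ/2)], [sin(θ/2), cos(θ/2)]]; θ = 5.306, cos(θ/2) ≈ -0.882994, sin(θ/2) ≈ 0.469384.
With a = amp(|0⟩) = 1 and b = amp(|1⟩) = 0:
new amp(|0⟩) = (-0.882994)·a + (-0.469384)·b = -0.883
new amp(|1⟩) = (0.469384)·a + (-0.882994)·b = 0.4694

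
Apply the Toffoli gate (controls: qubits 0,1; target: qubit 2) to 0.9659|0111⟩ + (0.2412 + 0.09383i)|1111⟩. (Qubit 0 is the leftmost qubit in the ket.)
0.9659|0111⟩ + (0.2412 + 0.09383i)|1101⟩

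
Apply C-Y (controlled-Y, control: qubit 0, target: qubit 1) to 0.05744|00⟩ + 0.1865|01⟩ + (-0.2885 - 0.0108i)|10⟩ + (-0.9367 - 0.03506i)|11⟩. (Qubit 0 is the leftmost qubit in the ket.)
0.05744|00⟩ + 0.1865|01⟩ + (-0.03506 + 0.9367i)|10⟩ + (0.0108 - 0.2885i)|11⟩

C-Y leaves the control-|0⟩ kets |00⟩, |01⟩ unchanged and applies Y to qubit 1 on the control-|1⟩ pair (|10⟩, |11⟩).
Y = [[0, -i], [i, 0]].
With a = amp(|10⟩) = (-0.2885 - 0.0108i) and b = amp(|11⟩) = (-0.9367 - 0.03506i):
new amp(|10⟩) = (-i)·b = (-0.03506 + 0.9367i)
new amp(|11⟩) = (i)·a = (0.0108 - 0.2885i)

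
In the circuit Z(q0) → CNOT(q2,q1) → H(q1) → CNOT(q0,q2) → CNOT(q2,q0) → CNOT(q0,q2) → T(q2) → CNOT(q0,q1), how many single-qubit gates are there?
3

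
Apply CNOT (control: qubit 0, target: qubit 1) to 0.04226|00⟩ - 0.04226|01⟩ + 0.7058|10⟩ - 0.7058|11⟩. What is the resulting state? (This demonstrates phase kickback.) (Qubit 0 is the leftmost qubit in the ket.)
0.04226|00⟩ - 0.04226|01⟩ - 0.7058|10⟩ + 0.7058|11⟩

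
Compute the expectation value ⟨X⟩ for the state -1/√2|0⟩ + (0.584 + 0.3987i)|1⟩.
-0.8259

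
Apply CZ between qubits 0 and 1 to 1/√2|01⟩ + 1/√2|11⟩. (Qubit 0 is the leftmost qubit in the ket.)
1/√2|01⟩ - 1/√2|11⟩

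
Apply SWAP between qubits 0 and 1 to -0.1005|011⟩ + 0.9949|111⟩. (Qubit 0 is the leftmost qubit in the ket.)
-0.1005|101⟩ + 0.9949|111⟩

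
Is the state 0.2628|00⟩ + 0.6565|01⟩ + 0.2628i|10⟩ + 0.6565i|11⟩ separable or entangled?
Separable

Writing the state as a|00⟩ + b|01⟩ + c|10⟩ + d|11⟩, it is a product state iff ad − bc = 0.
Here (a, b, c, d) = (0.2628, 0.6565, 0.2628i, 0.6565i): ad − bc = (0.2628)(0.6565i) − (0.6565)(0.2628i) = 0, so the state is separable.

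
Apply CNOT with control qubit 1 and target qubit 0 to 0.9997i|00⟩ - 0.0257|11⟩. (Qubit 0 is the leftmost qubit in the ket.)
0.9997i|00⟩ - 0.0257|01⟩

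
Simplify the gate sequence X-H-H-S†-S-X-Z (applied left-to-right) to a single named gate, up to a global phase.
Z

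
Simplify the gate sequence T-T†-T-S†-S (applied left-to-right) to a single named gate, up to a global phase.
T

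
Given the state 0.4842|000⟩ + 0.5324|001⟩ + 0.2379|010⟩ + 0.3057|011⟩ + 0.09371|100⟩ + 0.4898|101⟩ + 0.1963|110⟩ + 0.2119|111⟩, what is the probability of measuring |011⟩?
0.09345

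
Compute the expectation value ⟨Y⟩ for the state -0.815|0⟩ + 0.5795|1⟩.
0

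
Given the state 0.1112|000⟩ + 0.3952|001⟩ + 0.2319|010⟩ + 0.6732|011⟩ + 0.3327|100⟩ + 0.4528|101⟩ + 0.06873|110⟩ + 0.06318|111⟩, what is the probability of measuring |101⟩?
0.205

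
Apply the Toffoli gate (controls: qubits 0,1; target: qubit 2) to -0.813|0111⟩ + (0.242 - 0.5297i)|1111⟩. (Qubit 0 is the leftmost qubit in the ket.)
-0.813|0111⟩ + (0.242 - 0.5297i)|1101⟩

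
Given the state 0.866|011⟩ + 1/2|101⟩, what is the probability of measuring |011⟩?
0.75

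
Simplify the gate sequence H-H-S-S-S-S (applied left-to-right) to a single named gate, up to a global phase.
I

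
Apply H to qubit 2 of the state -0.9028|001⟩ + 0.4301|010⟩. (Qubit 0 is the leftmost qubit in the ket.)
-0.6384|000⟩ + 0.6384|001⟩ + 0.3041|010⟩ + 0.3041|011⟩

H on qubit 2 mixes each pair of kets that differ only in qubit 2: amplitudes (a, b) of (|…0…⟩, |…1…⟩) become ((a + b)/√2, (a − b)/√2). Kets absent from the input have amplitude 0.
(|000⟩, |001⟩): (a, b) = (0, -0.9028) → (-0.6384, 0.6384)
(|010⟩, |011⟩): (a, b) = (0.4301, 0) → (0.3041, 0.3041)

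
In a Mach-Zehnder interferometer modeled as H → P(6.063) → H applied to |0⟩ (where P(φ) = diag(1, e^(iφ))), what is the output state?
(0.9879 - 0.1092i)|0⟩ + (0.01207 + 0.1092i)|1⟩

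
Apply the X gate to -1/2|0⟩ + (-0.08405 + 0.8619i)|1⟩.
(-0.08405 + 0.8619i)|0⟩ - 1/2|1⟩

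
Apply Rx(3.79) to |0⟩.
-0.3186|0⟩ - 0.9479i|1⟩

Rx(3.79) = [[cos(θ/2), −i·sin(θ/2)], [−i·sin(θ/2), cos(θ/2)]]; θ = 3.79, cos(θ/2) ≈ -0.318554, sin(θ/2) ≈ 0.947905.
With a = amp(|0⟩) = 1 and b = amp(|1⟩) = 0:
new amp(|0⟩) = (-0.318554)·a + (-0.947905i)·b = -0.3186
new amp(|1⟩) = (-0.947905i)·a + (-0.318554)·b = -0.9479i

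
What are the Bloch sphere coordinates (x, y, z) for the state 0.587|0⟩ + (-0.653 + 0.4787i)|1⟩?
(-0.7666, 0.562, -0.311)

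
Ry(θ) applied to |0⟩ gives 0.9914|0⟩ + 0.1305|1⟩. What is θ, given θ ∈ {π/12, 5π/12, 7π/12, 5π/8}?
π/12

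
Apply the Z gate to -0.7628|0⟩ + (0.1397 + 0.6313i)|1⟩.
-0.7628|0⟩ + (-0.1397 - 0.6313i)|1⟩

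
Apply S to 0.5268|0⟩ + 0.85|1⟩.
0.5268|0⟩ + 0.85i|1⟩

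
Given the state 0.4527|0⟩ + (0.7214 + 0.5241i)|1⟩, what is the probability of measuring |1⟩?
0.7951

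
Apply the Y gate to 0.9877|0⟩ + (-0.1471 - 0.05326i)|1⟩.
(-0.05326 + 0.1471i)|0⟩ + 0.9877i|1⟩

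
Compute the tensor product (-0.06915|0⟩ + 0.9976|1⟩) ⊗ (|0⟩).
-0.06915|00⟩ + 0.9976|10⟩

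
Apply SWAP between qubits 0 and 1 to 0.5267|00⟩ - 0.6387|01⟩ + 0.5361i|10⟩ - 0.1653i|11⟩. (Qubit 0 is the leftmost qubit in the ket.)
0.5267|00⟩ + 0.5361i|01⟩ - 0.6387|10⟩ - 0.1653i|11⟩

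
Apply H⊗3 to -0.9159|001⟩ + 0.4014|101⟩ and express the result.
-0.1819|000⟩ + 0.1819|001⟩ - 0.1819|010⟩ + 0.1819|011⟩ - 0.4657|100⟩ + 0.4657|101⟩ - 0.4657|110⟩ + 0.4657|111⟩

H⊗3 gives amp(|y⟩) = (1/2√2) Σ_x (−1)^(x·y) amp(|x⟩), where x·y is the number of positions in which both x and y have a 1.
|000⟩: (-0.9159 + 0.4014)/(2√2) = -0.1819
|001⟩: (0.9159 - 0.4014)/(2√2) = 0.1819
|010⟩: (-0.9159 + 0.4014)/(2√2) = -0.1819
|011⟩: (0.9159 - 0.4014)/(2√2) = 0.1819
|100⟩: (-0.9159 - 0.4014)/(2√2) = -0.4657
|101⟩: (0.9159 + 0.4014)/(2√2) = 0.4657
|110⟩: (-0.9159 - 0.4014)/(2√2) = -0.4657
|111⟩: (0.9159 + 0.4014)/(2√2) = 0.4657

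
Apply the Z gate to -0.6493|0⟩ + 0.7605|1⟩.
-0.6493|0⟩ - 0.7605|1⟩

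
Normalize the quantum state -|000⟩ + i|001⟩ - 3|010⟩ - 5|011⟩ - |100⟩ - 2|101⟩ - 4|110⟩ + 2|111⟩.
-0.128|000⟩ + 0.128i|001⟩ - 0.3841|010⟩ - 0.6402|011⟩ - 0.128|100⟩ - 0.2561|101⟩ - 0.5121|110⟩ + 0.2561|111⟩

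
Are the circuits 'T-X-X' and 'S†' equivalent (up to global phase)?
No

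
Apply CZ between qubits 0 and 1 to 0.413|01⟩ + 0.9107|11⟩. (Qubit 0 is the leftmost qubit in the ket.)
0.413|01⟩ - 0.9107|11⟩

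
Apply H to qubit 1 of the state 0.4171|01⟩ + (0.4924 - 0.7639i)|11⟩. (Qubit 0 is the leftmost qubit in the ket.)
0.2949|00⟩ - 0.2949|01⟩ + (0.3482 - 0.5402i)|10⟩ + (-0.3482 + 0.5402i)|11⟩

H on qubit 1 mixes each pair of kets that differ only in qubit 1: amplitudes (a, b) of (|…0…⟩, |…1…⟩) become ((a + b)/√2, (a − b)/√2). Kets absent from the input have amplitude 0.
(|00⟩, |01⟩): (a, b) = (0, 0.4171) → (0.2949, -0.2949)
(|10⟩, |11⟩): (a, b) = (0, (0.4924 - 0.7639i)) → ((0.3482 - 0.5402i), (-0.3482 + 0.5402i))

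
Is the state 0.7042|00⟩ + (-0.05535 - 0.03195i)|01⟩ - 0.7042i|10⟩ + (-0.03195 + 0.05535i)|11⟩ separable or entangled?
Separable

Writing the state as a|00⟩ + b|01⟩ + c|10⟩ + d|11⟩, it is a product state iff ad − bc = 0.
Here (a, b, c, d) = (0.7042, (-0.05535 - 0.03195i), -0.7042i, (-0.03195 + 0.05535i)): ad − bc = (0.7042)(-0.03195 + 0.05535i) − (-0.05535 - 0.03195i)(-0.7042i) = 0, so the state is separable.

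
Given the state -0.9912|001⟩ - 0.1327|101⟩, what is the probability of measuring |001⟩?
0.9825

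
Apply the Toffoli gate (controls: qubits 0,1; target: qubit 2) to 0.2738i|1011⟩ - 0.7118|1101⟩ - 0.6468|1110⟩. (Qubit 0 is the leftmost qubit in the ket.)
0.2738i|1011⟩ - 0.6468|1100⟩ - 0.7118|1111⟩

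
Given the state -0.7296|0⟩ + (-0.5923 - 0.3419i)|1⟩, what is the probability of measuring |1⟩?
0.4677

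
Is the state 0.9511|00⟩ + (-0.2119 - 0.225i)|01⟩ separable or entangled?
Separable

Writing the state as a|00⟩ + b|01⟩ + c|10⟩ + d|11⟩, it is a product state iff ad − bc = 0.
Here (a, b, c, d) = (0.9511, (-0.2119 - 0.225i), 0, 0): ad − bc = (0.9511)(0) − (-0.2119 - 0.225i)(0) = 0, so the state is separable.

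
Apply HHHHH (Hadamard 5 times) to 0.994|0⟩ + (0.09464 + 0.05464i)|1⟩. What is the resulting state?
(0.7698 + 0.03864i)|0⟩ + (0.6359 - 0.03864i)|1⟩

H² = I, so H^5 = H: a single Hadamard. With (a, b) = (0.994, (0.09464 + 0.05464i)), H gives ((a + b)/√2, (a − b)/√2) = ((0.7698 + 0.03864i), (0.6359 - 0.03864i)).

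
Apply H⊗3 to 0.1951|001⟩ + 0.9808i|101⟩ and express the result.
(0.06898 + 0.3468i)|000⟩ + (-0.06898 - 0.3468i)|001⟩ + (0.06898 + 0.3468i)|010⟩ + (-0.06898 - 0.3468i)|011⟩ + (0.06898 - 0.3468i)|100⟩ + (-0.06898 + 0.3468i)|101⟩ + (0.06898 - 0.3468i)|110⟩ + (-0.06898 + 0.3468i)|111⟩

H⊗3 gives amp(|y⟩) = (1/2√2) Σ_x (−1)^(x·y) amp(|x⟩), where x·y is the number of positions in which both x and y have a 1.
|000⟩: (0.1951 + 0.9808i)/(2√2) = (0.06898 + 0.3468i)
|001⟩: (-0.1951 - 0.9808i)/(2√2) = (-0.06898 - 0.3468i)
|010⟩: (0.1951 + 0.9808i)/(2√2) = (0.06898 + 0.3468i)
|011⟩: (-0.1951 - 0.9808i)/(2√2) = (-0.06898 - 0.3468i)
|100⟩: (0.1951 - 0.9808i)/(2√2) = (0.06898 - 0.3468i)
|101⟩: (-0.1951 + 0.9808i)/(2√2) = (-0.06898 + 0.3468i)
|110⟩: (0.1951 - 0.9808i)/(2√2) = (0.06898 - 0.3468i)
|111⟩: (-0.1951 + 0.9808i)/(2√2) = (-0.06898 + 0.3468i)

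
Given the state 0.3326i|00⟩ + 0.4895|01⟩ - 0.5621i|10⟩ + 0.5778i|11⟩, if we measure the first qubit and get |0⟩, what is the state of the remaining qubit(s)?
0.562i|0⟩ + 0.8271|1⟩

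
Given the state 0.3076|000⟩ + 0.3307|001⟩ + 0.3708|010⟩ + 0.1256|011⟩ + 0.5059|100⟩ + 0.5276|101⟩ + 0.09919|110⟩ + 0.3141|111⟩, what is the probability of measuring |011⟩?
0.01578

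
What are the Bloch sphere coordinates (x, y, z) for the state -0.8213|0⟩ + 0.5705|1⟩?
(-0.9371, 0, 0.3491)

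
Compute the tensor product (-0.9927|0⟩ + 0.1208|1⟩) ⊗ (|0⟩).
-0.9927|00⟩ + 0.1208|10⟩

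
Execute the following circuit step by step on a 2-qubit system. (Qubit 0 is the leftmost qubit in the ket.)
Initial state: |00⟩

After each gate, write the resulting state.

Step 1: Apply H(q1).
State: 1/√2|00⟩ + 1/√2|01⟩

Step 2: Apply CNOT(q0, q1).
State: 1/√2|00⟩ + 1/√2|01⟩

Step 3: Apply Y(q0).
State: (1/√2)i|10⟩ + (1/√2)i|11⟩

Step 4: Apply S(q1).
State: (1/√2)i|10⟩ - 1/√2|11⟩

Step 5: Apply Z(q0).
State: -(1/√2)i|10⟩ + 1/√2|11⟩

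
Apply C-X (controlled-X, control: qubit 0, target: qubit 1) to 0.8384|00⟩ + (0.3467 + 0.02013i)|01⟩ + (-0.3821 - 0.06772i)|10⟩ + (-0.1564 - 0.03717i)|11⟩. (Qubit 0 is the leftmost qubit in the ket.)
0.8384|00⟩ + (0.3467 + 0.02013i)|01⟩ + (-0.1564 - 0.03717i)|10⟩ + (-0.3821 - 0.06772i)|11⟩

C-X leaves the control-|0⟩ kets |00⟩, |01⟩ unchanged and applies X to qubit 1 on the control-|1⟩ pair (|10⟩, |11⟩).
X = [[0, 1], [1, 0]].
With a = amp(|10⟩) = (-0.3821 - 0.06772i) and b = amp(|11⟩) = (-0.1564 - 0.03717i):
new amp(|10⟩) = (1)·b = (-0.1564 - 0.03717i)
new amp(|11⟩) = (1)·a = (-0.3821 - 0.06772i)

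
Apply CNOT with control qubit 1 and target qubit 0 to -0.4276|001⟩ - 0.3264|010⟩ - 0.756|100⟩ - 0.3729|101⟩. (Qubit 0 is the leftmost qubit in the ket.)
-0.4276|001⟩ - 0.756|100⟩ - 0.3729|101⟩ - 0.3264|110⟩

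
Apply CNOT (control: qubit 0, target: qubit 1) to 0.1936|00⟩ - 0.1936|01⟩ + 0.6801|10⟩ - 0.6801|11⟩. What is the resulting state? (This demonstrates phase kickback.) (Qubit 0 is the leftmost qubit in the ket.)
0.1936|00⟩ - 0.1936|01⟩ - 0.6801|10⟩ + 0.6801|11⟩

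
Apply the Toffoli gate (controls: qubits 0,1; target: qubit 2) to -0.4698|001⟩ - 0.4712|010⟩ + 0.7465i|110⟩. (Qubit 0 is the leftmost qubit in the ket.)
-0.4698|001⟩ - 0.4712|010⟩ + 0.7465i|111⟩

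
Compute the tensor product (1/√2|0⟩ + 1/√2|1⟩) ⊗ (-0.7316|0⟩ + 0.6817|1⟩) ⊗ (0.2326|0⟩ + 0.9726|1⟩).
-0.1203|000⟩ - 0.5031|001⟩ + 0.1121|010⟩ + 0.4688|011⟩ - 0.1203|100⟩ - 0.5031|101⟩ + 0.1121|110⟩ + 0.4688|111⟩

amp(|b₁b₂…⟩) = product of the factor amplitudes for bits b₁, b₂, …; only kets whose every factor amplitude is nonzero survive.
|000⟩: (1/√2)(-0.7316)(0.2326) = -0.1203
|001⟩: (1/√2)(-0.7316)(0.9726) = -0.5031
|010⟩: (1/√2)(0.6817)(0.2326) = 0.1121
|011⟩: (1/√2)(0.6817)(0.9726) = 0.4688
|100⟩: (1/√2)(-0.7316)(0.2326) = -0.1203
|101⟩: (1/√2)(-0.7316)(0.9726) = -0.5031
|110⟩: (1/√2)(0.6817)(0.2326) = 0.1121
|111⟩: (1/√2)(0.6817)(0.9726) = 0.4688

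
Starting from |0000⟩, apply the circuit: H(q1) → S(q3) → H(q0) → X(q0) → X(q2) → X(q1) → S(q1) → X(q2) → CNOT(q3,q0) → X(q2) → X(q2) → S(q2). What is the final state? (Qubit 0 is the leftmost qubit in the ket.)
1/2|0000⟩ + (1/2)i|0100⟩ + 1/2|1000⟩ + (1/2)i|1100⟩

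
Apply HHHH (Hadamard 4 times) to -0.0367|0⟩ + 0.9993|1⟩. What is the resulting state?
-0.0367|0⟩ + 0.9993|1⟩

H² = I, so an even number of Hadamards cancels: H^4 = I and the state is unchanged.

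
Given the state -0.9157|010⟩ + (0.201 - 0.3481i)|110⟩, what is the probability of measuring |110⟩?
0.1616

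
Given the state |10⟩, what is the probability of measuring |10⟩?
1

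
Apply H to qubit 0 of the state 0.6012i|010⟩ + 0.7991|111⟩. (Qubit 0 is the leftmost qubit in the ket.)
0.4251i|010⟩ + 0.565|011⟩ + 0.4251i|110⟩ - 0.565|111⟩

H on qubit 0 mixes each pair of kets that differ only in qubit 0: amplitudes (a, b) of (|…0…⟩, |…1…⟩) become ((a + b)/√2, (a − b)/√2). Kets absent from the input have amplitude 0.
(|010⟩, |110⟩): (a, b) = (0.6012i, 0) → (0.4251i, 0.4251i)
(|011⟩, |111⟩): (a, b) = (0, 0.7991) → (0.565, -0.565)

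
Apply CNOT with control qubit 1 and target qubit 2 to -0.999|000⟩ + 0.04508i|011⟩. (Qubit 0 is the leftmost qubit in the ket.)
-0.999|000⟩ + 0.04508i|010⟩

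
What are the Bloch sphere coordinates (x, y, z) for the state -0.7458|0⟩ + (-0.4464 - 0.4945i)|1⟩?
(0.6659, 0.7376, 0.1124)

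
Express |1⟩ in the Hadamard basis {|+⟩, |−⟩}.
1/√2|+⟩ - 1/√2|−⟩

With |ψ⟩ = α|0⟩ + β|1⟩, the Hadamard-basis coefficients are ⟨+|ψ⟩ = (α + β)/√2 and ⟨−|ψ⟩ = (α − β)/√2.
Here α = 0, β = 1: (α + β)/√2 = 1/√2, (α − β)/√2 = -1/√2.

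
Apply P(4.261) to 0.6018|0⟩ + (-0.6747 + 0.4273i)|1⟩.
0.6018|0⟩ + (0.6788 + 0.4207i)|1⟩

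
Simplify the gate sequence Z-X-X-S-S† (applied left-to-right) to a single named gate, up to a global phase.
Z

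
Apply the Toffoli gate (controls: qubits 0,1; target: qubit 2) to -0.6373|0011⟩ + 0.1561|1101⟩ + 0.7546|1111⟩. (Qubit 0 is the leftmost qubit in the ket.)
-0.6373|0011⟩ + 0.7546|1101⟩ + 0.1561|1111⟩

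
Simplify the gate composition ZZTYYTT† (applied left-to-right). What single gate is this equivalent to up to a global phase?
T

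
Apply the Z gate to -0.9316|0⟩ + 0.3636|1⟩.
-0.9316|0⟩ - 0.3636|1⟩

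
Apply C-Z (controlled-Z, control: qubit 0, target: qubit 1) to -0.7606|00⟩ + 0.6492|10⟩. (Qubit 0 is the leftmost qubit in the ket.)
-0.7606|00⟩ + 0.6492|10⟩

C-Z leaves the control-|0⟩ kets |00⟩, |01⟩ unchanged and applies Z to qubit 1 on the control-|1⟩ pair (|10⟩, |11⟩).
Z = [[1, 0], [0, -1]].
With a = amp(|10⟩) = 0.6492 and b = amp(|11⟩) = 0:
new amp(|10⟩) = (1)·a = 0.6492
new amp(|11⟩) = (-1)·b = 0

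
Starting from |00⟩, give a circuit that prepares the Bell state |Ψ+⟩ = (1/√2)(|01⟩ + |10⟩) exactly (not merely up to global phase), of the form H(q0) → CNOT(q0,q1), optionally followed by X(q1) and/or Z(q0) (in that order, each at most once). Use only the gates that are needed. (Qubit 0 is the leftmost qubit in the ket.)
H(q0) → CNOT(q0,q1) → X(q1)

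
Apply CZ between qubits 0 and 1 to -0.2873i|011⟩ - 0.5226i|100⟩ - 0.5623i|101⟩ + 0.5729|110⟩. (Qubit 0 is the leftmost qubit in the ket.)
-0.2873i|011⟩ - 0.5226i|100⟩ - 0.5623i|101⟩ - 0.5729|110⟩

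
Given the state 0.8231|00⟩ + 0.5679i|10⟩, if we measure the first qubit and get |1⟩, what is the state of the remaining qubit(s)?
i|0⟩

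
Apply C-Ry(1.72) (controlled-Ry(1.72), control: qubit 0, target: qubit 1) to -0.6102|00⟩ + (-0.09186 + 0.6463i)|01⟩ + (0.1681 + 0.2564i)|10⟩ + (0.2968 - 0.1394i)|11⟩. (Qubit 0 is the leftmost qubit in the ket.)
-0.6102|00⟩ + (-0.09186 + 0.6463i)|01⟩ + (-0.1153 + 0.2729i)|10⟩ + (0.321 + 0.1034i)|11⟩

C-Ry(1.72) leaves the control-|0⟩ kets |00⟩, |01⟩ unchanged and applies Ry(1.72) to qubit 1 on the control-|1⟩ pair (|10⟩, |11⟩).
Ry(1.72) = [[cos(θ/2), −sin(θ/2)], [sin(θ/2), cos(θ/2)]]; θ = 1.72, cos(θ/2) ≈ 0.652437, sin(θ/2) ≈ 0.757843.
With a = amp(|10⟩) = (0.1681 + 0.2564i) and b = amp(|11⟩) = (0.2968 - 0.1394i):
new amp(|10⟩) = (0.652437)·a + (-0.757843)·b = (-0.1153 + 0.2729i)
new amp(|11⟩) = (0.757843)·a + (0.652437)·b = (0.321 + 0.1034i)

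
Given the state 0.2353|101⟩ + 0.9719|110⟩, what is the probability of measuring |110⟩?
0.9446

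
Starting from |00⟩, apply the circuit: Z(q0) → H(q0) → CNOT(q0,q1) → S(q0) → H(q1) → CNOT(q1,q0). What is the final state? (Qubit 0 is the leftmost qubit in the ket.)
1/2|00⟩ - (1/2)i|01⟩ + (1/2)i|10⟩ + 1/2|11⟩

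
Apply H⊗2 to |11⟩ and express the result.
1/2|00⟩ - 1/2|01⟩ - 1/2|10⟩ + 1/2|11⟩

H⊗2 gives amp(|y⟩) = (1/2) Σ_x (−1)^(x·y) amp(|x⟩), where x·y is the number of positions in which both x and y have a 1.
|00⟩: (1)/2 = 1/2
|01⟩: (-1)/2 = -1/2
|10⟩: (-1)/2 = -1/2
|11⟩: (1)/2 = 1/2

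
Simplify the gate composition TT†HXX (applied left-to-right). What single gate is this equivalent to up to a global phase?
H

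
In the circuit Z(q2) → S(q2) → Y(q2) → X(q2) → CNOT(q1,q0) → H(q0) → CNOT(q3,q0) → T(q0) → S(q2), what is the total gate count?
9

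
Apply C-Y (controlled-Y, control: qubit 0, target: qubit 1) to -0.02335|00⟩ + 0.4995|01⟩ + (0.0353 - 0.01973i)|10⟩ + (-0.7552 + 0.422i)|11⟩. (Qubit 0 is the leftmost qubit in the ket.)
-0.02335|00⟩ + 0.4995|01⟩ + (0.422 + 0.7552i)|10⟩ + (0.01973 + 0.0353i)|11⟩

C-Y leaves the control-|0⟩ kets |00⟩, |01⟩ unchanged and applies Y to qubit 1 on the control-|1⟩ pair (|10⟩, |11⟩).
Y = [[0, -i], [i, 0]].
With a = amp(|10⟩) = (0.0353 - 0.01973i) and b = amp(|11⟩) = (-0.7552 + 0.422i):
new amp(|10⟩) = (-i)·b = (0.422 + 0.7552i)
new amp(|11⟩) = (i)·a = (0.01973 + 0.0353i)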